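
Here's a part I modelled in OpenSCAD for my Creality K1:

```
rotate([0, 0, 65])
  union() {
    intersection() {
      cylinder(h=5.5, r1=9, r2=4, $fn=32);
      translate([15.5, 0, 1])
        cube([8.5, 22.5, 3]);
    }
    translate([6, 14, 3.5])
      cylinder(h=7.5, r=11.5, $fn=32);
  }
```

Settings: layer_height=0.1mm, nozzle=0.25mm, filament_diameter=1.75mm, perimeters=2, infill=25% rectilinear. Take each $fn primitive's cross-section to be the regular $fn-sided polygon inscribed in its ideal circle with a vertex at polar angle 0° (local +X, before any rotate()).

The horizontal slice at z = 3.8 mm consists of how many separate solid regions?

1

At z = 3.8 mm: the cone (r1=9→r2=4) has section circumradius 5.545 here — a regular 32-gon; the cube at (15.5, 0) (footprint 8.5×22.5) is included at this height; Taking the intersection: the 8.5×22.5 cube at (15.5, 0) does not overlap the cone (empty) — nothing remains; the r=11.5 cylinder at (6, 14) gives a regular 32-gon of circumradius 11.5 (constant along its height); Combining (union): only the r=11.5 cylinder at (6, 14) is present, so the union is just that shape — 1 connected region; (whole slice rotated 65° about Z — lengths, areas and connectivity unchanged). The result has 1 disconnected region.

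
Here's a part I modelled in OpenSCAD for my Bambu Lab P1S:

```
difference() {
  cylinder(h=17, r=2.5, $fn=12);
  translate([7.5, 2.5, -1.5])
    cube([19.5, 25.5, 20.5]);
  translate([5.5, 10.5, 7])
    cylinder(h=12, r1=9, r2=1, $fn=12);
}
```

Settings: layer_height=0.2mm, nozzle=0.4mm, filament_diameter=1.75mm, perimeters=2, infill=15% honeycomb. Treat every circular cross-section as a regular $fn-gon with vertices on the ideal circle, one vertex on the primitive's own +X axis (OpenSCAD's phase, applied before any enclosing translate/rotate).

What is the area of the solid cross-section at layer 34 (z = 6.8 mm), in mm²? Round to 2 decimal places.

18.75 mm²

At z = 6.8 mm: the r=2.5 cylinder gives a regular 12-gon of circumradius 2.5 (constant along its height) (area = (12/2)·2.500²·sin(360°/12) = 18.75 mm²); the cube at (7.5, 2.5) (footprint 19.5×25.5) is included at this height (area 497.25 mm²); the cone at (5.5, 10.5) is not intersected at this z (z outside [7, 19]); After the difference (first − rest): starting from the r=2.5 cylinder (18.75 mm²), the 19.5×25.5 cube at (7.5, 2.5) misses the remaining region (no effect) — area = 18.75 mm². Overall, the cross-section is a single solid region. Net area = 18.75 mm².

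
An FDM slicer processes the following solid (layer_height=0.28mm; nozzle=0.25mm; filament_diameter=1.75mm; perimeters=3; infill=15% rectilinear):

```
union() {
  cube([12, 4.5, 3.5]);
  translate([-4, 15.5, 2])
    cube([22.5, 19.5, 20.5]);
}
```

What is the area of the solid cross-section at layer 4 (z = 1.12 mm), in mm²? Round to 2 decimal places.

54.00 mm²

At z = 1.12 mm: the 12×4.5 cube contributes its full rectangle (area 54.00 mm²); the cube at (-4, 15.5) is not intersected at this z (z outside [2, 22.5]); Taking the union: only the 12×4.5 cube is present, so the union is just that shape — area = 54.00 mm². Overall, the cross-section is a single solid region. Net area = 54.00 mm².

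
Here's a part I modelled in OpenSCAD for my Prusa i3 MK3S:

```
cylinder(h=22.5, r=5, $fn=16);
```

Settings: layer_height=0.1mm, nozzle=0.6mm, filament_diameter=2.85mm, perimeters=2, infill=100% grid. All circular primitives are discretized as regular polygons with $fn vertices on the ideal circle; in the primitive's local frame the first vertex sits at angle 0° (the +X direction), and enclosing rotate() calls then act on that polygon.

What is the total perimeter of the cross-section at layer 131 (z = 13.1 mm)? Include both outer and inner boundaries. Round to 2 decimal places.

At z = 13.1 mm: the cylinder: section is a regular 16-gon, circumradius r=5 (perimeter = 2·16·5.000·sin(180°/16) = 31.21 mm). Overall, the cross-section is a single solid region. Total boundary length (outer) = 31.21 mm.

31.21 mm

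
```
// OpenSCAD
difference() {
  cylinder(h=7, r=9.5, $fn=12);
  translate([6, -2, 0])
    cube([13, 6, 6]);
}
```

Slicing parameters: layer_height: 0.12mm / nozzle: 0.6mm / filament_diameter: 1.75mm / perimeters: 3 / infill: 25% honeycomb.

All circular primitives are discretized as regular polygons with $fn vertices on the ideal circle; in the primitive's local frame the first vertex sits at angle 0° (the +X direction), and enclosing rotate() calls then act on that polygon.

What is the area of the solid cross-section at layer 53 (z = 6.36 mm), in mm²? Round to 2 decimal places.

At z = 6.36 mm: the r=9.5 cylinder contributes a regular 12-gon of circumradius 9.5 (area = (12/2)·9.500²·sin(360°/12) = 270.75 mm²); the cube at (6, -2) is absent (z outside [0, 6]); Taking the first minus the rest: none of the subtracted shapes is present at this height, so the r=9.5 cylinder is unchanged — area = 270.75 mm². Overall, the cross-section is a single solid region. Net area = 270.75 mm².

270.75 mm²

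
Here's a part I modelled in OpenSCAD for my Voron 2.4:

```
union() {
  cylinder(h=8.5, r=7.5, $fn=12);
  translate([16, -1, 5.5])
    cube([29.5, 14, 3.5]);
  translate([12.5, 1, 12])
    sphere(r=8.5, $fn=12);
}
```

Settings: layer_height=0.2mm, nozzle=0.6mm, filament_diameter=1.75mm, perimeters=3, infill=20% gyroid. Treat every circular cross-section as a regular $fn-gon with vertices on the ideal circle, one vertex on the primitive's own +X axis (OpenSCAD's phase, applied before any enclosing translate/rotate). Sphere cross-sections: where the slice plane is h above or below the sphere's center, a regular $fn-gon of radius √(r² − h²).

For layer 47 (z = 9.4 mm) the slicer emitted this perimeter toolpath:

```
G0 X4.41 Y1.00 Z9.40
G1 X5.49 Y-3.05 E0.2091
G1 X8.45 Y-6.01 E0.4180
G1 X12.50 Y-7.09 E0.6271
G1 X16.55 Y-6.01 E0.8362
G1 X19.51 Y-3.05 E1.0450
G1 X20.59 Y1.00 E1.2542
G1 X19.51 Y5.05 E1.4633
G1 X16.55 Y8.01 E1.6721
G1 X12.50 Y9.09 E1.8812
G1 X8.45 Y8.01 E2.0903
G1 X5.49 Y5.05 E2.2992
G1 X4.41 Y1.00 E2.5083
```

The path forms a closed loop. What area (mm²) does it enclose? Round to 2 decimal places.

196.53 mm²

Apply the shoelace formula to the sequence of (X, Y) vertices; enclosed area = 196.53 mm².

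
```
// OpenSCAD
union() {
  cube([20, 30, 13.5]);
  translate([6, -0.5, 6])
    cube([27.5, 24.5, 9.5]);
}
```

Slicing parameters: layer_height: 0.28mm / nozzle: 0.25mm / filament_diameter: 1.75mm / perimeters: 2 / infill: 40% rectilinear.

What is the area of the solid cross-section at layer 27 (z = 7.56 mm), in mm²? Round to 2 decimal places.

937.75 mm²

At z = 7.56 mm: the cube (footprint 20×30) is included at this height (area 600.00 mm²); the cube at (6, -0.5) is present — its section is the full 27.5×24.5 rectangle (area 673.75 mm²); Taking the union: the regions partially overlap — summed areas 1273.75 mm² minus the doubly-counted overlap 336.00 mm² gives 937.75 mm² — area = 937.75 mm². Overall, the cross-section is a single solid region. Net area = 937.75 mm².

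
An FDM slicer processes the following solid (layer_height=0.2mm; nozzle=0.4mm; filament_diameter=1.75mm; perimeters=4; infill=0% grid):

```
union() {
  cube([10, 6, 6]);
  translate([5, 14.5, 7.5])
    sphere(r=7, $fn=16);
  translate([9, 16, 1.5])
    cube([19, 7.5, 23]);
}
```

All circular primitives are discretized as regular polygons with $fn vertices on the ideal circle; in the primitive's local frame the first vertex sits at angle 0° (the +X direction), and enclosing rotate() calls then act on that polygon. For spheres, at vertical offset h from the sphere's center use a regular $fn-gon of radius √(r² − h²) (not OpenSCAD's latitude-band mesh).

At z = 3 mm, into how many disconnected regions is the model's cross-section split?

2

At z = 3 mm: the cube is present — its section is the full 10×6 rectangle; the sphere at (5, 14.5): section is a regular 16-gon, circumradius = √(r²−h²) = √(7²−4.5²) = 5.362; the 19×7.5 cube at (9, 16) contributes its full rectangle; Combining (union): the regions partially overlap (shared area 1.24 mm²), so overlapping operands fuse into one piece — 2 connected regions. The result has 2 disconnected regions.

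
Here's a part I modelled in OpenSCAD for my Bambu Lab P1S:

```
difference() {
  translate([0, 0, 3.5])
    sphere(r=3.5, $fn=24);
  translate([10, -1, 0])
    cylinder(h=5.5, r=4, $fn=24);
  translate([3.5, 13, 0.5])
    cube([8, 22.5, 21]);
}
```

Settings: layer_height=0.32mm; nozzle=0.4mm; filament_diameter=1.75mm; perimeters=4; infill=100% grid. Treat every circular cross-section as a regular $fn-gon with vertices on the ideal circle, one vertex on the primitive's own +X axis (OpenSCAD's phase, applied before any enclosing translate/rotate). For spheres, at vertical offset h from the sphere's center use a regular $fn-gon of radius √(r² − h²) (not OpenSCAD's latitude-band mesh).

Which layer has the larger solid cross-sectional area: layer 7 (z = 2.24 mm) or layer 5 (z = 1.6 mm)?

Layer 7 (z = 2.24): the r=3.5 sphere contributes a regular 24-gon of circumradius √(3.5²−1.26²) = 3.265 (area = (24/2)·3.265²·sin(360°/24) = 33.12 mm²); the r=4 cylinder at (10, -1) contributes a regular 24-gon of circumradius 4 (area = (24/2)·4.000²·sin(360°/24) = 49.69 mm²); the cube at (3.5, 13) is present — its section is the full 8×22.5 rectangle (area 180.00 mm²); After the difference (first − rest): starting from the r=3.5 sphere (33.12 mm²), the r=4 cylinder at (10, -1) misses the remaining region (no effect); the 8×22.5 cube at (3.5, 13) misses the remaining region (no effect) — area = 33.12 mm². So its area = 33.12 mm². Layer 5 (z = 1.6): the r=3.5 sphere slices to a regular 24-gon of circumradius 2.939 (√(r²−h²) with h=1.9 from center) (area = (24/2)·2.939²·sin(360°/24) = 26.83 mm²); the r=4 cylinder at (10, -1) contributes a regular 24-gon of circumradius 4 (area = (24/2)·4.000²·sin(360°/24) = 49.69 mm²); the cube at (3.5, 13) (footprint 8×22.5) is included at this height (area 180.00 mm²); Taking the first minus the rest: starting from the r=3.5 sphere (26.83 mm²), the r=4 cylinder at (10, -1) misses the remaining region (no effect); the 8×22.5 cube at (3.5, 13) misses the remaining region (no effect) — area = 26.83 mm². So its area = 26.83 mm². Layer 7 is larger (33.12 vs 26.83 mm²).

layer 7 (z = 2.24 mm)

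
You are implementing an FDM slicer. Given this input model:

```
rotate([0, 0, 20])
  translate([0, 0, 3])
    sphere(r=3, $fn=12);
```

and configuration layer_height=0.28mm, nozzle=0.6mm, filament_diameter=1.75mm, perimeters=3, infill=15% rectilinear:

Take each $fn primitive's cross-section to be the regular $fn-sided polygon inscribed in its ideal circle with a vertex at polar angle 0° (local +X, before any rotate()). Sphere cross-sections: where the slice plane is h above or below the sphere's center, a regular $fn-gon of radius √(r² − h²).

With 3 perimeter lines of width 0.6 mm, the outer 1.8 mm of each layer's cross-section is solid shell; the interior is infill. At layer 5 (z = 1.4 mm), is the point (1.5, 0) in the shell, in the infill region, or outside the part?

shell

At z = 1.4 mm: the r=3 sphere contributes a regular 12-gon of circumradius √(3²−1.6²) = 2.538; (rotated 20° about Z; rotation is an isometry so areas/perimeters/island counts are preserved). Overall, the cross-section is a single solid region. Undo the 20° rotation: the query point maps to (1.410, -0.513) in the un-rotated model frame. The nearest boundary edge runs (2.20, -1.27)→(2.54, 0.00); distance from the point to it = 0.96 mm. The point is inside the cross-section, 0.96 mm from the nearest boundary — within the 1.8 mm shell band (3 × 0.6).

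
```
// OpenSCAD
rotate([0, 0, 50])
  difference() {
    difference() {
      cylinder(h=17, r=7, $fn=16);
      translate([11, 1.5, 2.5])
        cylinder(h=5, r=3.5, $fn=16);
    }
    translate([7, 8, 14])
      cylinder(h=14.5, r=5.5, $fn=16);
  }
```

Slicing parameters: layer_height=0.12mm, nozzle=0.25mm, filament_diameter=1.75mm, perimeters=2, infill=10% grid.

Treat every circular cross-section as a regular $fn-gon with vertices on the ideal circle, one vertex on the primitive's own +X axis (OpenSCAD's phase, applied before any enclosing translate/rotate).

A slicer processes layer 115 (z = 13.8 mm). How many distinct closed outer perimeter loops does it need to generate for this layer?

At z = 13.8 mm: the cylinder: section is a regular 16-gon, circumradius r=7; the cylinder at (11, 1.5) is absent (z outside [2.5, 7.5]); After the difference (first − rest): none of the subtracted shapes is present at this height, so the r=7 cylinder is unchanged — 1 connected region; the cylinder at (7, 8) is absent (z outside [14, 28.5]); Taking the first minus the rest: none of the subtracted shapes is present at this height, so the result so far is unchanged — 1 connected region; (rotated 50° about Z; rotation is an isometry so areas/perimeters/island counts are preserved). The result has 1 disconnected region.

1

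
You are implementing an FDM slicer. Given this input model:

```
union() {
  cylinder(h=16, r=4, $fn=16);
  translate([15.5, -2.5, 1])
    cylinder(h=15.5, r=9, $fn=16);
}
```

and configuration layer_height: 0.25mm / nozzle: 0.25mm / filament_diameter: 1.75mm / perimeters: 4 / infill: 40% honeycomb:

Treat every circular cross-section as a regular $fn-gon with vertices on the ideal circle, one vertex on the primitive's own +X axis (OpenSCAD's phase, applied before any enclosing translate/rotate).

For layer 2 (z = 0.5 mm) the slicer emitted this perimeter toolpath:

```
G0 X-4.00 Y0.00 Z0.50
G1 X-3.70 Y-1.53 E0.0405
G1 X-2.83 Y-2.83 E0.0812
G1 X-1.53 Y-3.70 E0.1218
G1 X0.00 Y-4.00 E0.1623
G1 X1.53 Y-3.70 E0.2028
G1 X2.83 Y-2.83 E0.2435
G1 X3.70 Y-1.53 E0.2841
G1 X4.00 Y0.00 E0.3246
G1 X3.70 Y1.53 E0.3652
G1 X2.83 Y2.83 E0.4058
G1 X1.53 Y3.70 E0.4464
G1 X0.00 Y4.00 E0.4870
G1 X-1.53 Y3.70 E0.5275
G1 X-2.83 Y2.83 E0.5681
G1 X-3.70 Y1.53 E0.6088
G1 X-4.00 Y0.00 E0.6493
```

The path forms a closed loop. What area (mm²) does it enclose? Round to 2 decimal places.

Apply the shoelace formula to the sequence of (X, Y) vertices; enclosed area = 49.04 mm².

49.04 mm²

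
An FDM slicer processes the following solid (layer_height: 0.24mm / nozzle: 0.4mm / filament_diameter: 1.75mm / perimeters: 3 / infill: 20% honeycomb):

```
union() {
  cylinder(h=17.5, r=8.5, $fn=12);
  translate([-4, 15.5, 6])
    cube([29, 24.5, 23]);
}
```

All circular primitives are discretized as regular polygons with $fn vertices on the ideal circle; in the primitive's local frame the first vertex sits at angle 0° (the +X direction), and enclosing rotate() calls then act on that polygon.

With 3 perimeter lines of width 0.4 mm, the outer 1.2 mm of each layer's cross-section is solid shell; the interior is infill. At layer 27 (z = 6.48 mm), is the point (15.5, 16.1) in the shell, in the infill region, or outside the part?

shell

At z = 6.48 mm: the r=8.5 cylinder contributes a regular 12-gon of circumradius 8.5; the cube at (-4, 15.5) (footprint 29×24.5) is included at this height; Combining (union): the 2 present regions are separate (no shared area or edge), so areas and boundary lengths simply add and each stays a separate island — 2 connected regions. Overall, the cross-section has 2 separate islands. The nearest boundary edge runs (25.00, 15.50)→(-4.00, 15.50); distance from the point to it = 0.60 mm. (Shell/infill is judged within the island containing the point — the largest one.) The point is inside the cross-section, 0.60 mm from the nearest boundary — within the 1.2 mm shell band (3 × 0.4).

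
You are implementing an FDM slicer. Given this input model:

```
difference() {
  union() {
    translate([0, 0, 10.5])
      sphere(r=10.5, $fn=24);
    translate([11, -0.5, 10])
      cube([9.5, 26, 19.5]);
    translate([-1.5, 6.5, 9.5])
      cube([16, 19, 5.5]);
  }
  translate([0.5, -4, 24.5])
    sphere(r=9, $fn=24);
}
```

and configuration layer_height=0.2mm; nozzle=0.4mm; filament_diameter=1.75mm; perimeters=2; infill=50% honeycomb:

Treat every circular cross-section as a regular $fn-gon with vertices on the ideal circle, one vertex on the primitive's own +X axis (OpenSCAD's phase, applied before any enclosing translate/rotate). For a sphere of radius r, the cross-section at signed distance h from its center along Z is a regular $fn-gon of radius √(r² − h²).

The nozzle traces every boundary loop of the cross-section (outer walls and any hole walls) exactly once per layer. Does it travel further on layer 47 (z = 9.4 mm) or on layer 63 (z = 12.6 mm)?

Layer 47 (z = 9.4): the r=10.5 sphere contributes a regular 24-gon of circumradius √(10.5²−1.1²) = 10.442 (perimeter = 2·24·10.442·sin(180°/24) = 65.42 mm); the cube at (11, -0.5) is not intersected at this z (z outside [10, 29.5]); the cube at (-1.5, 6.5) does not reach this height (z outside [9.5, 15]); Combining (union): only the r=10.5 sphere is present, so the union is just that shape — boundary = 65.42 mm; the sphere at (0.5, -4) does not reach this height (|z−center|=15.100 > r=9); After the difference (first − rest): none of the subtracted shapes is present at this height, so that combined region is unchanged — boundary = 65.42 mm. So its perimeter = 65.42 mm. Layer 63 (z = 12.6): the sphere: section is a regular 24-gon, circumradius = √(r²−h²) = √(10.5²−2.1²) = 10.288 (perimeter = 2·24·10.288·sin(180°/24) = 64.46 mm); the 9.5×26 cube at (11, -0.5) contributes its full rectangle (perimeter 71.00 mm); the cube at (-1.5, 6.5) is present — its section is the full 16×19 rectangle (perimeter 70.00 mm); Taking the union: the regions partially overlap (shared area 92.53 mm²), so the edge portions inside another operand are dropped and the merged outline is re-measured after clipping — boundary = 136.95 mm; the sphere at (0.5, -4) is absent (|z−center|=11.900 > r=9); Subtracting the remaining from the first: none of the subtracted shapes is present at this height, so the result so far is unchanged — boundary = 136.95 mm. So its perimeter = 136.95 mm. Layer 63 is larger (136.95 vs 65.42 mm).

layer 63 (z = 12.6 mm)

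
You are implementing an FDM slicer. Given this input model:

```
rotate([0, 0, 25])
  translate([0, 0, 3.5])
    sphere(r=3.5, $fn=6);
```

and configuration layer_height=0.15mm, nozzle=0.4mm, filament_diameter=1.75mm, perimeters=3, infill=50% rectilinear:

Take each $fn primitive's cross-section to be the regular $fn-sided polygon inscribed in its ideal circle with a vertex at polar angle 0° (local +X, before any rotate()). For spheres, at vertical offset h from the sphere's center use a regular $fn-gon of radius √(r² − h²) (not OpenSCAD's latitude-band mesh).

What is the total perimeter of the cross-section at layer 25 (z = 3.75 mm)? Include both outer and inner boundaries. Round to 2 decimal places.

At z = 3.75 mm: the r=3.5 sphere slices to a regular 6-gon of circumradius 3.491 (√(r²−h²) with h=0.25 from center) (perimeter = 2·6·3.491·sin(180°/6) = 20.95 mm); (rotated 25° about Z; rotation is an isometry so areas/perimeters/island counts are preserved). Overall, the cross-section is a single solid region. Total boundary length (outer) = 20.95 mm.

20.95 mm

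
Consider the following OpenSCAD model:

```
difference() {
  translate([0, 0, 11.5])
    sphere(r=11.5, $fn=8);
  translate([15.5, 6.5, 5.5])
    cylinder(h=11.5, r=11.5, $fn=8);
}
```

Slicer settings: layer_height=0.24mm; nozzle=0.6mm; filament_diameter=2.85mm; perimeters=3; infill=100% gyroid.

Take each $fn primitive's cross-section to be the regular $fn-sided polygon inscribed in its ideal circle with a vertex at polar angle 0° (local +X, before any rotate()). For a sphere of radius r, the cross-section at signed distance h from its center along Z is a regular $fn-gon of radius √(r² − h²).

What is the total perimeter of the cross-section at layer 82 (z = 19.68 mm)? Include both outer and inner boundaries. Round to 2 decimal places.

At z = 19.68 mm: the r=11.5 sphere contributes a regular 8-gon of circumradius √(11.5²−8.18²) = 8.083 (perimeter = 2·8·8.083·sin(180°/8) = 49.49 mm); the cylinder at (15.5, 6.5) is not intersected at this z (z outside [5.5, 17]); After the difference (first − rest): none of the subtracted shapes is present at this height, so the r=11.5 sphere is unchanged — boundary = 49.49 mm. Overall, the cross-section is a single solid region. Total boundary length (outer) = 49.49 mm.

49.49 mm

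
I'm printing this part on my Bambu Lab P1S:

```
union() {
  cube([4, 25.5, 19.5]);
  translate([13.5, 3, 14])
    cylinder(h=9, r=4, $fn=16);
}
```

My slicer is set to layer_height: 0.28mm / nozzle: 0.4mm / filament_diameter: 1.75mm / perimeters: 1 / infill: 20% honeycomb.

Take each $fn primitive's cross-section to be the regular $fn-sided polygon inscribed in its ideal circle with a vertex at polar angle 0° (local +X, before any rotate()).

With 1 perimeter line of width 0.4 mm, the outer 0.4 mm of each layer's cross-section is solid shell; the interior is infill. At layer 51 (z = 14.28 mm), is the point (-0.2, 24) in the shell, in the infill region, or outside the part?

At z = 14.28 mm: the cube (footprint 4×25.5) is included at this height; the r=4 cylinder at (13.5, 3) contributes a regular 16-gon of circumradius 4; Combining (union): the 2 present regions are separate (no shared area or edge), so areas and boundary lengths simply add and each stays a separate island — 2 connected regions. Overall, the cross-section has 2 separate islands. The nearest boundary edge runs (0.00, 0.00)→(0.00, 25.50); distance from the point to it = 0.20 mm. The point is not inside any of the regions above, so it lies outside the cross-section (0.20 mm from the nearest boundary).

outside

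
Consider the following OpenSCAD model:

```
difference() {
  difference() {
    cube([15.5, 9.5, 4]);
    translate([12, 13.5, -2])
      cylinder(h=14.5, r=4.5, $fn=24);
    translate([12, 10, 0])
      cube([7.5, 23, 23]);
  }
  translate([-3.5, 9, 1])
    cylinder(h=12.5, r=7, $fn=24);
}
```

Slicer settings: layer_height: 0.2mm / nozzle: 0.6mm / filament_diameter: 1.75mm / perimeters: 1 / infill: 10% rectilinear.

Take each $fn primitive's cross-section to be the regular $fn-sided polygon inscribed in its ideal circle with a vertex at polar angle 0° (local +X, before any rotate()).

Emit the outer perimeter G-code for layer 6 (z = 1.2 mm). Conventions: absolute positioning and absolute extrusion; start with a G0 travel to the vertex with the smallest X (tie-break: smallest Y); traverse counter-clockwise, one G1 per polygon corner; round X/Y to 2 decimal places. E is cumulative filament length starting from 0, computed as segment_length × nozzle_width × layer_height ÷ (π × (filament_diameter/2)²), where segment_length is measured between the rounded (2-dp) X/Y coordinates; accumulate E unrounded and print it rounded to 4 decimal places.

At z = 1.2 mm: the cube (footprint 15.5×9.5) is included at this height; the r=4.5 cylinder at (12, 13.5) gives a regular 24-gon of circumradius 4.5 (constant along its height); the cube at (12, 10) (footprint 7.5×23) is included at this height; Subtracting the remaining from the first: starting from the 15.5×9.5 cube, the r=4.5 cylinder at (12, 13.5) partially overlaps it — only the 1.28 mm² overlap (of its 62.89 mm²) is removed, clipping the outline; the 7.5×23 cube at (12, 10) misses the remaining region (no effect) — 1 connected region; the r=7 cylinder at (-3.5, 9) contributes a regular 24-gon of circumradius 7; After the difference (first − rest): starting from the result so far, the r=7 cylinder at (-3.5, 9) partially overlaps it — only the 16.49 mm² overlap (of its 152.19 mm²) is removed, clipping the outline — 1 connected region. The outline is a single polygon with 14 vertices. Extrusion per mm of travel: 0.6 × 0.2 / (π × 0.875²) = 0.049890. Accumulating E over each segment gives final E = 2.3938.

G0 X0.00 Y0.00 Z1.20
G1 X15.50 Y0.00 E0.7733
G1 X15.50 Y9.50 E1.2473
G1 X14.00 Y9.50 E1.3221
G1 X13.16 Y9.15 E1.3675
G1 X12.00 Y9.00 E1.4258
G1 X10.84 Y9.15 E1.4842
G1 X10.00 Y9.50 E1.5296
G1 X3.43 Y9.50 E1.8574
G1 X3.50 Y9.00 E1.8826
G1 X3.26 Y7.19 E1.9737
G1 X2.56 Y5.50 E2.0649
G1 X1.45 Y4.05 E2.1560
G1 X0.00 Y2.94 E2.2471
G1 X0.00 Y0.00 E2.3938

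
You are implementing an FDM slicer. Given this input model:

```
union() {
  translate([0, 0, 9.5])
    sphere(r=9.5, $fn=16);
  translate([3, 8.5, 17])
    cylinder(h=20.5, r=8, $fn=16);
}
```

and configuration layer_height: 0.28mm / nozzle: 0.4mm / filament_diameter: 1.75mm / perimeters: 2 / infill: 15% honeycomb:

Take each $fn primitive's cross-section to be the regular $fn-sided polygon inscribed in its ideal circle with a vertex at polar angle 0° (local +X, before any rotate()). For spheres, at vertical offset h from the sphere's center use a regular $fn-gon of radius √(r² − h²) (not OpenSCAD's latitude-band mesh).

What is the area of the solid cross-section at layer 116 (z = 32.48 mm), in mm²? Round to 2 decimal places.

At z = 32.48 mm: the sphere does not reach this height (|z−center|=22.980 > r=9.5); the r=8 cylinder at (3, 8.5) gives a regular 16-gon of circumradius 8 (constant along its height) (area = (16/2)·8.000²·sin(360°/16) = 195.93 mm²); Merging all regions: only the r=8 cylinder at (3, 8.5) is present, so the union is just that shape — area = 195.93 mm². Overall, the cross-section is a single solid region. Net area = 195.93 mm².

195.93 mm²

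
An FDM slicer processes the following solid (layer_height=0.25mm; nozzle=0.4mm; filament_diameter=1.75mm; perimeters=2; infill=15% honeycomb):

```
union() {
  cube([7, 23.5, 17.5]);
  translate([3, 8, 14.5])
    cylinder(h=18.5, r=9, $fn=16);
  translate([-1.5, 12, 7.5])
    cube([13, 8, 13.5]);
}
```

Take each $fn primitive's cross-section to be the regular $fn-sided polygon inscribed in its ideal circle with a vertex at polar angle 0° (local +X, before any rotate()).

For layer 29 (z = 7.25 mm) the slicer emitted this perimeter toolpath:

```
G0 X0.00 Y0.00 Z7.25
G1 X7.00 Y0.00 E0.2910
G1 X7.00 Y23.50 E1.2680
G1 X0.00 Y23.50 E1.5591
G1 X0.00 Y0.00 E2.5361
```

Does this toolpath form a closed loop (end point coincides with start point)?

yes

Start point (G0): (0.00, 0.00). End point (last G1): the path returns to the start — closed.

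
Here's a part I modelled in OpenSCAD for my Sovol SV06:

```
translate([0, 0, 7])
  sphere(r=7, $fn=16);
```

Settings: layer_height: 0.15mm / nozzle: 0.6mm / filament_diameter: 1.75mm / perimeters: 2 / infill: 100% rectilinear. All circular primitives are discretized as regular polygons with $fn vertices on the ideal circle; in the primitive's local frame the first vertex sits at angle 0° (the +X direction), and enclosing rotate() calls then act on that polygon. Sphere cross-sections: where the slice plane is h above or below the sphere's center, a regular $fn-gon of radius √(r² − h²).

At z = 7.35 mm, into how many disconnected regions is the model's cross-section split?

At z = 7.35 mm: the r=7 sphere slices to a regular 16-gon of circumradius 6.991 (√(r²−h²) with h=0.35 from center). The result has 1 disconnected region.

1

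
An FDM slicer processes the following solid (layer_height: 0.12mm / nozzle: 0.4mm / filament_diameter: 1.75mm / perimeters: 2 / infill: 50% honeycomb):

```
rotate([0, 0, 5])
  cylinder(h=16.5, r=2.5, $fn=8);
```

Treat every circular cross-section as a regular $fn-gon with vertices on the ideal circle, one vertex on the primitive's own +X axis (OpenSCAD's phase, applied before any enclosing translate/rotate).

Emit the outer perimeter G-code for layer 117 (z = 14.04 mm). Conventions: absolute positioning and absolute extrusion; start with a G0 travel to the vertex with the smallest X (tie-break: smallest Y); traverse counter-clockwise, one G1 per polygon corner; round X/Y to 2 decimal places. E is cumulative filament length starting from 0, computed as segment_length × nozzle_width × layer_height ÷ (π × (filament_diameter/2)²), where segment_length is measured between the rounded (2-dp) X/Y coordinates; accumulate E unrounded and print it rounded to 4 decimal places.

At z = 14.04 mm: the cylinder: section is a regular 8-gon, circumradius r=2.5; (rotated 5° about Z; rotation is an isometry so areas/perimeters/island counts are preserved). The outline is a single polygon with 8 vertices. Extrusion per mm of travel: 0.4 × 0.12 / (π × 0.875²) = 0.019956. Accumulating E over each segment gives final E = 0.3058.

G0 X-2.49 Y-0.22 Z14.04
G1 X-1.61 Y-1.92 E0.0382
G1 X0.22 Y-2.49 E0.0765
G1 X1.92 Y-1.61 E0.1147
G1 X2.49 Y0.22 E0.1529
G1 X1.61 Y1.92 E0.1911
G1 X-0.22 Y2.49 E0.2294
G1 X-1.92 Y1.61 E0.2676
G1 X-2.49 Y-0.22 E0.3058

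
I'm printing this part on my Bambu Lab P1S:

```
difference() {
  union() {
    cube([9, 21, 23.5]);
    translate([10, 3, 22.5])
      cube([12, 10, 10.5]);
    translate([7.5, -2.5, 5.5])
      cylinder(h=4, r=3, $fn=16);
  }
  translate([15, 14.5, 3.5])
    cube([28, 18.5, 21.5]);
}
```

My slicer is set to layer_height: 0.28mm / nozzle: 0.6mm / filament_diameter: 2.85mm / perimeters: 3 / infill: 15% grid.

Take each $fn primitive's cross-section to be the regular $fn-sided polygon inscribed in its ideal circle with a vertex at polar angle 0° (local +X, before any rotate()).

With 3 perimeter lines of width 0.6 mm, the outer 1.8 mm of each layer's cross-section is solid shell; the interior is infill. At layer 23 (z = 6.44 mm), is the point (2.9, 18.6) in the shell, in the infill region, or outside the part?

infill

At z = 6.44 mm: the cube (footprint 9×21) is included at this height; the cube at (10, 3) does not reach this height (z outside [22.5, 33]); the r=3 cylinder at (7.5, -2.5) contributes a regular 16-gon of circumradius 3; Taking the union: the regions partially overlap (shared area 1.00 mm²), so overlapping operands fuse into one piece — 1 connected region; the cube at (15, 14.5) is present — its section is the full 28×18.5 rectangle; Subtracting the remaining from the first: starting from the result so far, the 28×18.5 cube at (15, 14.5) misses the remaining region (no effect) — 1 connected region. Overall, the cross-section is a single solid region. The nearest boundary edge runs (0.00, 21.00)→(9.00, 21.00); distance from the point to it = 2.40 mm. The point is inside the cross-section and 2.40 mm from the nearest boundary — more than the 1.8 mm shell width (3 × 0.6), so it's in the infill interior.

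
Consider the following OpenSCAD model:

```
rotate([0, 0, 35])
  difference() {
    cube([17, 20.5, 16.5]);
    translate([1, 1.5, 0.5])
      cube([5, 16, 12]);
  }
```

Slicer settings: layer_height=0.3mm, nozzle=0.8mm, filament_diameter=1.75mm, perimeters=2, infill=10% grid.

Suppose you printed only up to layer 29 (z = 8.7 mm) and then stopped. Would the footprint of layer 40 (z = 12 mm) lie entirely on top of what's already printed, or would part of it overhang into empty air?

entirely on top

Compare the two slices. At z = 8.7: the 17×20.5 cube contributes its full rectangle (area 348.50 mm²); the cube at (1, 1.5) is present — its section is the full 5×16 rectangle (area 80.00 mm²); After the difference (first − rest): starting from the 17×20.5 cube (348.50 mm²), the 5×16 cube at (1, 1.5) lies wholly inside it (removes its full 80.00 mm² and its 42.00 mm outline becomes a hole wall) — area = 268.50 mm²; (rotated 35° about Z; rotation is an isometry so areas/perimeters/island counts are preserved). At z = 12: the cube (footprint 17×20.5) is included at this height (area 348.50 mm²); the cube at (1, 1.5) (footprint 5×16) is included at this height (area 80.00 mm²); After the difference (first − rest): starting from the 17×20.5 cube (348.50 mm²), the 5×16 cube at (1, 1.5) lies wholly inside it (removes its full 80.00 mm² and its 42.00 mm outline becomes a hole wall) — area = 268.50 mm²; (rotated 35° about Z; rotation is an isometry so areas/perimeters/island counts are preserved). Checking containment: the cross-section at z = 12 is a subset of the cross-section at z = 8.7.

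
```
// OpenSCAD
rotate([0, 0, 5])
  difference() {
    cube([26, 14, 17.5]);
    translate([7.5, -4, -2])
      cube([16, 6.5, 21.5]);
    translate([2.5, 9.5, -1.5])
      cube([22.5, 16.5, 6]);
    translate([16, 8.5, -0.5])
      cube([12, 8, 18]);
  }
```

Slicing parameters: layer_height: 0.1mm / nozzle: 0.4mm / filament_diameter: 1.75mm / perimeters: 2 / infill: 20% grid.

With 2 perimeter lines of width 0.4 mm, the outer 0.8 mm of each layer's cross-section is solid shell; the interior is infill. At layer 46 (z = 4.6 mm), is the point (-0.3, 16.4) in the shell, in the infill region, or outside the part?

At z = 4.6 mm: the cube is present — its section is the full 26×14 rectangle; the 16×6.5 cube at (7.5, -4) contributes its full rectangle; the cube at (2.5, 9.5) is not intersected at this z (z outside [-1.5, 4.5]); the 12×8 cube at (16, 8.5) contributes its full rectangle; After the difference (first − rest): starting from the 26×14 cube, the 16×6.5 cube at (7.5, -4) partially overlaps it — only the 40.00 mm² overlap (of its 104.00 mm²) is removed, clipping the outline; the 12×8 cube at (16, 8.5) partially overlaps it — only the 55.00 mm² overlap (of its 96.00 mm²) is removed, clipping the outline — 1 connected region; (whole slice rotated 5° about Z — lengths, areas and connectivity unchanged). Overall, the cross-section is a single solid region. Undo the 5° rotation: the query point maps to (1.130, 16.364) in the un-rotated model frame. The nearest boundary edge runs (0.00, 14.00)→(16.00, 14.00); distance from the point to it = 2.36 mm. The point is not inside any of the regions above, so it lies outside the cross-section (2.36 mm from the nearest boundary).

outside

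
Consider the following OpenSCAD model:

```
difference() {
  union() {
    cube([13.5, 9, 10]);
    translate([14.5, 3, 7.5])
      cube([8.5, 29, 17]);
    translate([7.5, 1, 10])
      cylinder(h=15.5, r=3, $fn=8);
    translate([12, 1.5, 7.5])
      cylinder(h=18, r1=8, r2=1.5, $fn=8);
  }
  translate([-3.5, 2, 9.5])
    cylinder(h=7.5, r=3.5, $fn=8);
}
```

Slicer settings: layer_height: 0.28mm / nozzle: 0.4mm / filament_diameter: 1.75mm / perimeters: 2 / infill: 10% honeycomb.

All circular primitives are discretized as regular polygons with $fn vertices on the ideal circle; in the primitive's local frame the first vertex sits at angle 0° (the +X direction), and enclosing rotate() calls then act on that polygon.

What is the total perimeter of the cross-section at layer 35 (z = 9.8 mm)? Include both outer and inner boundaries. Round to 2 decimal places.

118.25 mm

At z = 9.8 mm: the 13.5×9 cube contributes its full rectangle (perimeter 45.00 mm); the cube at (14.5, 3) is present — its section is the full 8.5×29 rectangle (perimeter 75.00 mm); the cylinder at (7.5, 1) is not intersected at this z (z outside [10, 25.5]); the cone at (12, 1.5) (r1=8→r2=1.5) has section circumradius 7.169 here — a regular 8-gon (perimeter = 2·8·7.169·sin(180°/8) = 43.90 mm); Combining (union): the regions partially overlap (shared area 72.35 mm²), so the edge portions inside another operand are dropped and the merged outline is re-measured after clipping — boundary = 118.25 mm; the cylinder at (-3.5, 2): section is a regular 8-gon, circumradius r=3.5 (perimeter = 2·8·3.500·sin(180°/8) = 21.43 mm); Taking the first minus the rest: starting from the result so far, the r=3.5 cylinder at (-3.5, 2) misses the remaining region (no effect) — boundary = 118.25 mm. Overall, the cross-section is a single solid region. Total boundary length (outer) = 118.25 mm.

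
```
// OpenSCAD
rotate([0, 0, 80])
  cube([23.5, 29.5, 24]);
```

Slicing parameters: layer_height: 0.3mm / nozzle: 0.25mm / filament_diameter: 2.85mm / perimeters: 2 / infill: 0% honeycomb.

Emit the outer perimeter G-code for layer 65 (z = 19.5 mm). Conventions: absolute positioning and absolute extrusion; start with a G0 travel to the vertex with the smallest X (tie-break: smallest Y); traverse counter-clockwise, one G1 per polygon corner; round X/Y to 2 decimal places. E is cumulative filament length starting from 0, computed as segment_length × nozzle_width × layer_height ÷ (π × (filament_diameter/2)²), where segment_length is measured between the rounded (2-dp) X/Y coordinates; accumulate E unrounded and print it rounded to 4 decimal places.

G0 X-29.05 Y5.12 Z19.50
G1 X0.00 Y0.00 E0.3468
G1 X4.08 Y23.14 E0.6230
G1 X-24.97 Y28.27 E0.9699
G1 X-29.05 Y5.12 E1.2462

At z = 19.5 mm: the 23.5×29.5 cube contributes its full rectangle; (rotated 80° about Z; rotation is an isometry so areas/perimeters/island counts are preserved). The outline is a single polygon with 4 vertices. Extrusion per mm of travel: 0.25 × 0.3 / (π × 1.425²) = 0.011757. Accumulating E over each segment gives final E = 1.2462.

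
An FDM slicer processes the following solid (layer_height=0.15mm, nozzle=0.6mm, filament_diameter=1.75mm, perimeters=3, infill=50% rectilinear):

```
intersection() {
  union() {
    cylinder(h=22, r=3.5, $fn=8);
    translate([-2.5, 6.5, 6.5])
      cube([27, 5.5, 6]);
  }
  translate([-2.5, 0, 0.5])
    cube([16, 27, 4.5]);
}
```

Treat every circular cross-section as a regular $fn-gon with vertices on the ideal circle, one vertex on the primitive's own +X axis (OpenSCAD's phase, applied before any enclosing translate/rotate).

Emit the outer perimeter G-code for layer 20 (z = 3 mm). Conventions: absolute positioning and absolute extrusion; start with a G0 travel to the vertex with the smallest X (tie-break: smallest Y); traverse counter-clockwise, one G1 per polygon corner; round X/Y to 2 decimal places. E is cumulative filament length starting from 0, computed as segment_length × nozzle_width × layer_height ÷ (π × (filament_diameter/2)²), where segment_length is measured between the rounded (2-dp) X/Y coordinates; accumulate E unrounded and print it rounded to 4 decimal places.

G0 X-2.50 Y0.00 Z3.00
G1 X3.50 Y0.00 E0.2245
G1 X2.47 Y2.47 E0.3246
G1 X0.00 Y3.50 E0.4248
G1 X-2.47 Y2.47 E0.5249
G1 X-2.50 Y2.41 E0.5274
G1 X-2.50 Y0.00 E0.6176

At z = 3 mm: the r=3.5 cylinder gives a regular 8-gon of circumradius 3.5 (constant along its height); the cube at (-2.5, 6.5) does not reach this height (z outside [6.5, 12.5]); Merging all regions: only the r=3.5 cylinder is present, so the union is just that shape — 1 connected region; the cube at (-2.5, 0) (footprint 16×27) is included at this height; Taking the intersection: the 16×27 cube at (-2.5, 0) partially overlaps the result so far; clipping to the common part keeps 16.12 mm² — 1 connected region. The outline is a single polygon with 6 vertices. Extrusion per mm of travel: 0.6 × 0.15 / (π × 0.875²) = 0.037418. Accumulating E over each segment gives final E = 0.6176.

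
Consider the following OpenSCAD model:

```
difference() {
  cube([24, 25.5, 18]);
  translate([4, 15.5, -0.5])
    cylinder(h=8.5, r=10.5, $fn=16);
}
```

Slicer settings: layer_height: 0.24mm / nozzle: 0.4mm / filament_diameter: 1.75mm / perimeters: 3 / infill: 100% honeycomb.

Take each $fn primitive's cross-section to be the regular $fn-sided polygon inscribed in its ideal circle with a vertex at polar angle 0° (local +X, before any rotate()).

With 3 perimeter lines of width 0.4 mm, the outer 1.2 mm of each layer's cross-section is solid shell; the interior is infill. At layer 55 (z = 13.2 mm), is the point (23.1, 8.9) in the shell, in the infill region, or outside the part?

shell

At z = 13.2 mm: the cube is present — its section is the full 24×25.5 rectangle; the cylinder at (4, 15.5) is absent (z outside [-0.5, 8]); After the difference (first − rest): none of the subtracted shapes is present at this height, so the 24×25.5 cube is unchanged — 1 connected region. Overall, the cross-section is a single solid region. The nearest boundary edge runs (24.00, 0.00)→(24.00, 25.50); distance from the point to it = 0.90 mm. The point is inside the cross-section, 0.90 mm from the nearest boundary — within the 1.2 mm shell band (3 × 0.4).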